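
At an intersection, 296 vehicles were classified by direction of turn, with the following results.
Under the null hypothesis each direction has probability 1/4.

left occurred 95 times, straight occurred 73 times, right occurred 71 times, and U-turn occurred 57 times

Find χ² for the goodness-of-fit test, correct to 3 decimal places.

10.000

Expected count for each of the 4 categories: 296/4 = 74.
left: (95 − 74)²/74 = 441/74 = 5.9595
straight: (73 − 74)²/74 = 1/74 = 0.0135
right: (71 − 74)²/74 = 9/74 = 0.1216
U-turn: (57 − 74)²/74 = 289/74 = 3.9054
Sum = 10.000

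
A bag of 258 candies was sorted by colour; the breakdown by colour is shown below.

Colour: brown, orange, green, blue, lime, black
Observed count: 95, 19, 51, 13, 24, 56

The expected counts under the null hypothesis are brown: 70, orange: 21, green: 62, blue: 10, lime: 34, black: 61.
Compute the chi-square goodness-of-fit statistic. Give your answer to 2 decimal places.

15.32

cat         O        E   (O−E)²/E
brown      95       70      8.929
orange     19       21      0.190
green      51       62      1.952
blue       13       10      0.900
lime       24       34      2.941
black      56       61      0.410
Sum = 15.32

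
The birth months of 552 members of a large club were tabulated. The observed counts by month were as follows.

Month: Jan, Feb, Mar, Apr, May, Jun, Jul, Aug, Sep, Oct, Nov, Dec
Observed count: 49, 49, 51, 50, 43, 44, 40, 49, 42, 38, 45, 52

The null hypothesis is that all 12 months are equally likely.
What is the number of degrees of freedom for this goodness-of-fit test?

11

There are k = 12 categories and no parameters were estimated from the data, so df = 12 − 1 = 11.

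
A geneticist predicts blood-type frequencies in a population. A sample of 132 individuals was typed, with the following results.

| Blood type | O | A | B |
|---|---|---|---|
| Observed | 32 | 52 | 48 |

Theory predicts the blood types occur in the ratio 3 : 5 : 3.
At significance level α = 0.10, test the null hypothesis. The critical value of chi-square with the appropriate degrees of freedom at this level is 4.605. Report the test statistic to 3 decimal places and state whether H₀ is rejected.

5.511; reject

Ratio total = 11. Expected counts: 132×3/11 = 36, 132×5/11 = 60, 132×3/11 = 36.
O: (32 − 36)²/36 = 16/36 = 0.4444
A: (52 − 60)²/60 = 64/60 = 1.0667
B: (48 − 36)²/36 = 144/36 = 4.0000
Sum = 5.511
df = 2. Since 5.511 > 4.605, we reject H₀.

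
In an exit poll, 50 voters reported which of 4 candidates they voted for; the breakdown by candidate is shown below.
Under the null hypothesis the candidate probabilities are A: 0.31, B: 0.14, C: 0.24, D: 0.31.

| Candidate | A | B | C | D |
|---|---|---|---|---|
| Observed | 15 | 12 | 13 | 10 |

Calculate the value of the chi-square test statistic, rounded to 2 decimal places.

Expected counts E_i = n·p_i: 50×0.31 = 15.5, 50×0.14 = 7, 50×0.24 = 12, 50×0.31 = 15.5.
A: (15 − 15.5)²/15.5 = 0.25/15.5 = 0.016
B: (12 − 7)²/7 = 25/7 = 3.571
C: (13 − 12)²/12 = 1/12 = 0.083
D: (10 − 15.5)²/15.5 = 30.25/15.5 = 1.952
Sum = 5.62

5.62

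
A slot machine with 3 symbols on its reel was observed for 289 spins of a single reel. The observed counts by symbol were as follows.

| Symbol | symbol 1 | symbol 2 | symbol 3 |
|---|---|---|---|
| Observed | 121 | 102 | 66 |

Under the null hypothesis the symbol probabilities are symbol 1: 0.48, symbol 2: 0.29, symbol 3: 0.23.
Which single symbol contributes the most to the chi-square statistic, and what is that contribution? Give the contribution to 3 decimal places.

symbol 2, 3.948

Expected counts E_i = n·p_i: 289×0.48 = 138.72, 289×0.29 = 83.81, 289×0.23 = 66.47.
symbol 1: (121 − 138.72)²/138.72 = 313.9984/138.72 = 2.2635
symbol 2: (102 − 83.81)²/83.81 = 330.8761/83.81 = 3.9479
symbol 3: (66 − 66.47)²/66.47 = 0.2209/66.47 = 0.0033
The largest term is for symbol 2: 3.948.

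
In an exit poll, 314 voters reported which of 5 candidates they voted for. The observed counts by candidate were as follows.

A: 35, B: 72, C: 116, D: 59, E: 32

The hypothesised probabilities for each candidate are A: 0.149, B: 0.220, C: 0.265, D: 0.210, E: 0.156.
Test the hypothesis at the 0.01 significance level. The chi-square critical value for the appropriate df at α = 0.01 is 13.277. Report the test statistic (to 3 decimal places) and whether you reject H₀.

Expected counts E_i = n·p_i: 314×0.149 = 46.786, 314×0.220 = 69.08, 314×0.265 = 83.21, 314×0.210 = 65.94, 314×0.156 = 48.984.
cat         O        E   (O−E)²/E
A          35   46.786     2.9690
B          72    69.08     0.1234
C         116    83.21    12.9213
D          59    65.94     0.7304
E          32   48.984     5.8888
Sum = 22.633
df = 4. Since 22.633 > 13.277, we reject H₀.

22.633; reject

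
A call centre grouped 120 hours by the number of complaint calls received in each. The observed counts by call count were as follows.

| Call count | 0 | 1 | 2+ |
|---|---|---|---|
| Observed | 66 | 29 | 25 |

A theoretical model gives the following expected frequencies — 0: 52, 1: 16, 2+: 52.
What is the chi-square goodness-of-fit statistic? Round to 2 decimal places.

χ² = (66−52)²/52 + (29−16)²/16 + (25−52)²/52
   = 3.769 + 10.563 + 14.019
Sum = 28.35

28.35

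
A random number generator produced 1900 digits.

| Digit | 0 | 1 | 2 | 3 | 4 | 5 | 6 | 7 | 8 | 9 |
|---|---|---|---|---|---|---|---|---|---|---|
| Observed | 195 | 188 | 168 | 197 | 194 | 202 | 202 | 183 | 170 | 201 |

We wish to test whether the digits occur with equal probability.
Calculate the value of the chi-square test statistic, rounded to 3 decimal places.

7.558

Expected count for each of the 10 categories: 1900/10 = 190.
χ² = (195−190)²/190 + (188−190)²/190 + (168−190)²/190 + (197−190)²/190 + (194−190)²/190 + (202−190)²/190 + (202−190)²/190 + (183−190)²/190 + (170−190)²/190 + (201−190)²/190
   = 0.1316 + 0.0211 + 2.5474 + 0.2579 + 0.0842 + 0.7579 + 0.7579 + 0.2579 + 2.1053 + 0.6368
Sum = 7.558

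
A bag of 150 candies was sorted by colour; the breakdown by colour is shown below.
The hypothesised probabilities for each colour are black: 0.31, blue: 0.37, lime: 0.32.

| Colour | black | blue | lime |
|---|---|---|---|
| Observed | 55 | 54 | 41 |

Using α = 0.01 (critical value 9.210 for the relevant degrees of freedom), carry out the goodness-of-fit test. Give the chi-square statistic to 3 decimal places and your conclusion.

2.615; do not reject

Expected counts E_i = n·p_i: 150×0.31 = 46.5, 150×0.37 = 55.5, 150×0.32 = 48.
cat         O        E   (O−E)²/E
black      55     46.5     1.5538
blue       54     55.5     0.0405
lime       41       48     1.0208
Sum = 2.615
df = 2. Since 2.615 < 9.210, we do not reject H₀.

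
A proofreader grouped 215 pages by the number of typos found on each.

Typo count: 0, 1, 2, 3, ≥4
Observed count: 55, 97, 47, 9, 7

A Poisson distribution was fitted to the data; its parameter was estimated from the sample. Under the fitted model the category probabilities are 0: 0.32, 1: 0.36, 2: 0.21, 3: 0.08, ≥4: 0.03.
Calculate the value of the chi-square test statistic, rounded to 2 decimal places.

Expected counts E_i = n·p_i: 215×0.32 = 68.8, 215×0.36 = 77.4, 215×0.21 = 45.15, 215×0.08 = 17.2, 215×0.03 = 6.45.
χ² = (55−68.8)²/68.8 + (97−77.4)²/77.4 + (47−45.15)²/45.15 + (9−17.2)²/17.2 + (7−6.45)²/6.45
   = 2.768 + 4.963 + 0.076 + 3.909 + 0.047
Sum = 11.76

11.76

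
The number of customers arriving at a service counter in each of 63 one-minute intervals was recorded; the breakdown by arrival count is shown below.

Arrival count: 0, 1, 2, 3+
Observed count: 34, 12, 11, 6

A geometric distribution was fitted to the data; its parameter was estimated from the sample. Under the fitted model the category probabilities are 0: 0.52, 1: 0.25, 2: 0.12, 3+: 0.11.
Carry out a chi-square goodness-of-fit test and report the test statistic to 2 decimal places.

2.63

Expected counts E_i = n·p_i: 63×0.52 = 32.76, 63×0.25 = 15.75, 63×0.12 = 7.56, 63×0.11 = 6.93.
χ² = (34−32.76)²/32.76 + (12−15.75)²/15.75 + (11−7.56)²/7.56 + (6−6.93)²/6.93
   = 0.047 + 0.893 + 1.565 + 0.125
Sum = 2.63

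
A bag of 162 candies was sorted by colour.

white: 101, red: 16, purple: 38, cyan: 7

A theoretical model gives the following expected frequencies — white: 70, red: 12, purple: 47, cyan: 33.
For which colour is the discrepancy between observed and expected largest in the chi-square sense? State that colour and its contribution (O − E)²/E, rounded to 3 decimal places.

cyan, 20.485

χ² = (101−70)²/70 + (16−12)²/12 + (38−47)²/47 + (7−33)²/33
   = 13.7286 + 1.3333 + 1.7234 + 20.4848
The largest term is for cyan: 20.485.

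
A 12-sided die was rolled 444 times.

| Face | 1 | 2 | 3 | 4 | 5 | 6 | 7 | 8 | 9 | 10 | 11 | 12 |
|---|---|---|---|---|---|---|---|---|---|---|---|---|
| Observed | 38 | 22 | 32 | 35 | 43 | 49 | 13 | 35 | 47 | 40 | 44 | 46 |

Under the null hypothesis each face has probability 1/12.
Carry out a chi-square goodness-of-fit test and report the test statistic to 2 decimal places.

33.89

Under H₀ each category has probability 1/12, so each expected count is 444/12 = 37.
χ² = (38−37)²/37 + (22−37)²/37 + (32−37)²/37 + (35−37)²/37 + (43−37)²/37 + (49−37)²/37 + (13−37)²/37 + (35−37)²/37 + (47−37)²/37 + (40−37)²/37 + (44−37)²/37 + (46−37)²/37
   = 0.027 + 6.081 + 0.676 + 0.108 + 0.973 + 3.892 + 15.568 + 0.108 + 2.703 + 0.243 + 1.324 + 2.189
Sum = 33.89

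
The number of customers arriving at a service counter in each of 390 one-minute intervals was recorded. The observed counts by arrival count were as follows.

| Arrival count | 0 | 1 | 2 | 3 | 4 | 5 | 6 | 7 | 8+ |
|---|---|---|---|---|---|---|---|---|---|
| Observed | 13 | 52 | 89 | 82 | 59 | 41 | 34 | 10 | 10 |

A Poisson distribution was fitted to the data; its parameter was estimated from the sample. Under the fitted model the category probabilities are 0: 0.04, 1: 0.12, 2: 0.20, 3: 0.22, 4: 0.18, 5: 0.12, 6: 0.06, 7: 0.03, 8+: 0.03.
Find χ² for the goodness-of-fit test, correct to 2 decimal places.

10.53

Expected counts E_i = n·p_i: 390×0.04 = 15.6, 390×0.12 = 46.8, 390×0.20 = 78, 390×0.22 = 85.8, 390×0.18 = 70.2, 390×0.12 = 46.8, 390×0.06 = 23.4, 390×0.03 = 11.7, 390×0.03 = 11.7.
0: (13 − 15.6)²/15.6 = 6.76/15.6 = 0.433
1: (52 − 46.8)²/46.8 = 27.04/46.8 = 0.578
2: (89 − 78)²/78 = 121/78 = 1.551
3: (82 − 85.8)²/85.8 = 14.44/85.8 = 0.168
4: (59 − 70.2)²/70.2 = 125.44/70.2 = 1.787
5: (41 − 46.8)²/46.8 = 33.64/46.8 = 0.719
6: (34 − 23.4)²/23.4 = 112.36/23.4 = 4.802
7: (10 − 11.7)²/11.7 = 2.89/11.7 = 0.247
8+: (10 − 11.7)²/11.7 = 2.89/11.7 = 0.247
Sum = 10.53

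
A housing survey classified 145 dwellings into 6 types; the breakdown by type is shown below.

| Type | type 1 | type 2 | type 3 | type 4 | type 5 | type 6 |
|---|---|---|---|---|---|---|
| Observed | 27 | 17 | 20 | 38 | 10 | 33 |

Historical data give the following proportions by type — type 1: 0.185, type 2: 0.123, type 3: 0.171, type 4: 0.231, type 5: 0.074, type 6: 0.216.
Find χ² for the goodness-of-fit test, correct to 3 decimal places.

1.713

Expected counts E_i = n·p_i: 145×0.185 = 26.825, 145×0.123 = 17.835, 145×0.171 = 24.795, 145×0.231 = 33.495, 145×0.074 = 10.73, 145×0.216 = 31.32.
type 1: (27 − 26.825)²/26.825 = 0.030625/26.825 = 0.0011
type 2: (17 − 17.835)²/17.835 = 0.697225/17.835 = 0.0391
type 3: (20 − 24.795)²/24.795 = 22.992025/24.795 = 0.9273
type 4: (38 − 33.495)²/33.495 = 20.295025/33.495 = 0.6059
type 5: (10 − 10.73)²/10.73 = 0.5329/10.73 = 0.0497
type 6: (33 − 31.32)²/31.32 = 2.8224/31.32 = 0.0901
Sum = 1.713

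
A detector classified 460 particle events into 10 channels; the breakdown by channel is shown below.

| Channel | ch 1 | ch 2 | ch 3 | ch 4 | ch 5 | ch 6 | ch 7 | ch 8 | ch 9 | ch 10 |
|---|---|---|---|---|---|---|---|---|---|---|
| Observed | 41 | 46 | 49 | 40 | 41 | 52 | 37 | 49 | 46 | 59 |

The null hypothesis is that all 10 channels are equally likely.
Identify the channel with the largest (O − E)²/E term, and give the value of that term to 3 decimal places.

Expected count for each of the 10 categories: 460/10 = 46.
cat         O        E   (O−E)²/E
ch 1       41       46     0.5435
ch 2       46       46     0.0000
ch 3       49       46     0.1957
ch 4       40       46     0.7826
ch 5       41       46     0.5435
ch 6       52       46     0.7826
ch 7       37       46     1.7609
ch 8       49       46     0.1957
ch 9       46       46     0.0000
ch 10      59       46     3.6739
The largest term is for ch 10: 3.674.

ch 10, 3.674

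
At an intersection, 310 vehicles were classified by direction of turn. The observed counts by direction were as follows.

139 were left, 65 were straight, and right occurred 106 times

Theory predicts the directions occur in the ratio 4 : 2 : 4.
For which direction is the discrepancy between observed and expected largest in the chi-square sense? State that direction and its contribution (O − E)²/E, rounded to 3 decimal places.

right, 2.613

Ratio total = 10. Expected counts: 310×4/10 = 124, 310×2/10 = 62, 310×4/10 = 124.
χ² = (139−124)²/124 + (65−62)²/62 + (106−124)²/124
   = 1.8145 + 0.1452 + 2.6129
The largest term is for right: 2.613.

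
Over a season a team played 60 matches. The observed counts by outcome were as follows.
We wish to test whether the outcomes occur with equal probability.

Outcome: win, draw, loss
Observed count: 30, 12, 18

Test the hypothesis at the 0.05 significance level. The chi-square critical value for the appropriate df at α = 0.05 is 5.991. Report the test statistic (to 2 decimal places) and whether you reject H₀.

Expected count for each of the 3 categories: 60/3 = 20.
χ² = (30−20)²/20 + (12−20)²/20 + (18−20)²/20
   = 5.000 + 3.200 + 0.200
Sum = 8.40
df = 2. Since 8.40 > 5.991, we reject H₀.

8.40; reject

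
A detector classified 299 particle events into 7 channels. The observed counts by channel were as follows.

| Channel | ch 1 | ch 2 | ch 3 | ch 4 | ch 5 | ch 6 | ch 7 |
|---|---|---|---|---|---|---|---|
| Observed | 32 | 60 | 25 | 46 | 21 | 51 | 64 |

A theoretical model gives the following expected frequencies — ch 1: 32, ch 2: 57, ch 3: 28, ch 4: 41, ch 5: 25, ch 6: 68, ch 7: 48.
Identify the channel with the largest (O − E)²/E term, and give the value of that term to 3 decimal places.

cat         O        E   (O−E)²/E
ch 1       32       32     0.0000
ch 2       60       57     0.1579
ch 3       25       28     0.3214
ch 4       46       41     0.6098
ch 5       21       25     0.6400
ch 6       51       68     4.2500
ch 7       64       48     5.3333
The largest term is for ch 7: 5.333.

ch 7, 5.333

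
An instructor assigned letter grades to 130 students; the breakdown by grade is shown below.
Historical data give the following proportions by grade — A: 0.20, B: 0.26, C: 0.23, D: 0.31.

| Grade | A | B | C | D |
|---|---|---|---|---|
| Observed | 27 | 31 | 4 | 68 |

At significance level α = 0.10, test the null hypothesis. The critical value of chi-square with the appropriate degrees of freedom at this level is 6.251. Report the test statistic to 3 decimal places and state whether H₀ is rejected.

Expected counts E_i = n·p_i: 130×0.20 = 26, 130×0.26 = 33.8, 130×0.23 = 29.9, 130×0.31 = 40.3.
χ² = (27−26)²/26 + (31−33.8)²/33.8 + (4−29.9)²/29.9 + (68−40.3)²/40.3
   = 0.0385 + 0.2320 + 22.4351 + 19.0395
Sum = 41.745
df = 3. Since 41.745 > 6.251, we reject H₀.

41.745; reject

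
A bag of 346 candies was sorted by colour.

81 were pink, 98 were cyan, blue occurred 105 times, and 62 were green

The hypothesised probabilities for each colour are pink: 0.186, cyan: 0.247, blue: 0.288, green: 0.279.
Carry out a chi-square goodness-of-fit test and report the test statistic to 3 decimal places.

Expected counts E_i = n·p_i: 346×0.186 = 64.356, 346×0.247 = 85.462, 346×0.288 = 99.648, 346×0.279 = 96.534.
cat         O        E   (O−E)²/E
pink       81   64.356     4.3045
cyan       98   85.462     1.8394
blue      105   99.648     0.2875
green      62   96.534    12.3542
Sum = 18.786

18.786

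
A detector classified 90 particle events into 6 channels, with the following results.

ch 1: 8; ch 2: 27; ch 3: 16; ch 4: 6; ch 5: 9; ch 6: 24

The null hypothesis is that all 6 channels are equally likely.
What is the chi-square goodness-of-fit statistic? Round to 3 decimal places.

26.133

Under H₀ each category has probability 1/6, so each expected count is 90/6 = 15.
ch 1: (8 − 15)²/15 = 49/15 = 3.2667
ch 2: (27 − 15)²/15 = 144/15 = 9.6000
ch 3: (16 − 15)²/15 = 1/15 = 0.0667
ch 4: (6 − 15)²/15 = 81/15 = 5.4000
ch 5: (9 − 15)²/15 = 36/15 = 2.4000
ch 6: (24 − 15)²/15 = 81/15 = 5.4000
Sum = 26.133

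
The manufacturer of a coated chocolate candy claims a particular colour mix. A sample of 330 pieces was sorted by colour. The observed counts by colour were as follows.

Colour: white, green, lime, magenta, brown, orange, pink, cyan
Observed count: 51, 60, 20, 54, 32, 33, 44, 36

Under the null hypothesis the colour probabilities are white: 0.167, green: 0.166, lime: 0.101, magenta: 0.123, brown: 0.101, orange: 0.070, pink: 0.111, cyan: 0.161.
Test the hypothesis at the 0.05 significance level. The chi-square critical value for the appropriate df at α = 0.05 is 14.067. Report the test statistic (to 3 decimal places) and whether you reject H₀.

21.867; reject

Expected counts E_i = n·p_i: 330×0.167 = 55.11, 330×0.166 = 54.78, 330×0.101 = 33.33, 330×0.123 = 40.59, 330×0.101 = 33.33, 330×0.070 = 23.1, 330×0.111 = 36.63, 330×0.161 = 53.13.
cat          O        E   (O−E)²/E
white       51    55.11     0.3065
green       60    54.78     0.4974
lime        20    33.33     5.3312
magenta     54    40.59     4.4304
brown       32    33.33     0.0531
orange      33     23.1     4.2429
pink        44    36.63     1.4829
cyan        36    53.13     5.5230
Sum = 21.867
df = 7. Since 21.867 > 14.067, we reject H₀.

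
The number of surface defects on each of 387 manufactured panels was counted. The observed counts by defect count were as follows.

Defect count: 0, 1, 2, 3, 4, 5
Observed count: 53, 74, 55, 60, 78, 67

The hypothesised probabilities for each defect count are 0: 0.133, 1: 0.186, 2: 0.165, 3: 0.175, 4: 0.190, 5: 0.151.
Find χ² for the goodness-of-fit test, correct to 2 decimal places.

3.74

Expected counts E_i = n·p_i: 387×0.133 = 51.471, 387×0.186 = 71.982, 387×0.165 = 63.855, 387×0.175 = 67.725, 387×0.190 = 73.53, 387×0.151 = 58.437.
χ² = (53−51.471)²/51.471 + (74−71.982)²/71.982 + (55−63.855)²/63.855 + (60−67.725)²/67.725 + (78−73.53)²/73.53 + (67−58.437)²/58.437
   = 0.045 + 0.057 + 1.228 + 0.881 + 0.272 + 1.255
Sum = 3.74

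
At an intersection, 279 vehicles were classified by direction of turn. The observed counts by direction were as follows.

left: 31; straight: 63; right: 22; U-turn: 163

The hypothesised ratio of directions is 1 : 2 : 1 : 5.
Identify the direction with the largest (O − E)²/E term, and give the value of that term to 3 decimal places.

right, 2.613

Ratio total = 9. Expected counts: 279×1/9 = 31, 279×2/9 = 62, 279×1/9 = 31, 279×5/9 = 155.
χ² = (31−31)²/31 + (63−62)²/62 + (22−31)²/31 + (163−155)²/155
   = 0.0000 + 0.0161 + 2.6129 + 0.4129
The largest term is for right: 2.613.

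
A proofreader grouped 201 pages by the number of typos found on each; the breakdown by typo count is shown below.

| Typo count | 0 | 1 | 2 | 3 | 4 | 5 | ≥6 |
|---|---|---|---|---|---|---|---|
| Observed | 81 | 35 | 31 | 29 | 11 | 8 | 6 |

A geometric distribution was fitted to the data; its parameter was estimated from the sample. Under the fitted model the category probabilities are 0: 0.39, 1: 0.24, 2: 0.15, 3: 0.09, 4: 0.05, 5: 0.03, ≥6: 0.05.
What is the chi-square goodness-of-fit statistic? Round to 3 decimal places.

12.690

Expected counts E_i = n·p_i: 201×0.39 = 78.39, 201×0.24 = 48.24, 201×0.15 = 30.15, 201×0.09 = 18.09, 201×0.05 = 10.05, 201×0.03 = 6.03, 201×0.05 = 10.05.
χ² = (81−78.39)²/78.39 + (35−48.24)²/48.24 + (31−30.15)²/30.15 + (29−18.09)²/18.09 + (11−10.05)²/10.05 + (8−6.03)²/6.03 + (6−10.05)²/10.05
   = 0.0869 + 3.6339 + 0.0240 + 6.5798 + 0.0898 + 0.6436 + 1.6321
Sum = 12.690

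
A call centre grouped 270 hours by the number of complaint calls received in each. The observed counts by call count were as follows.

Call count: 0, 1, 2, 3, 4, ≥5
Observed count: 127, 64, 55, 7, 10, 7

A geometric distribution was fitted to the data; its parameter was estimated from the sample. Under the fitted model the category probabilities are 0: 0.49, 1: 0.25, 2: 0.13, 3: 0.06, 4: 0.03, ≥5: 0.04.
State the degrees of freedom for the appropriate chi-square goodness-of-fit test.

4

There are k = 6 categories and 1 parameter estimated from the data, so df = 6 − 1 − 1 = 4.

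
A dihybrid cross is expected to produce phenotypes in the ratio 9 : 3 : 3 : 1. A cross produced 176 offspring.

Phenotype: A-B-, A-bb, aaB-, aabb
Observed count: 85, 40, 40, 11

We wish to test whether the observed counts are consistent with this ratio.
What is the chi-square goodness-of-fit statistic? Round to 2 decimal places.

Ratio total = 16. Expected counts: 176×9/16 = 99, 176×3/16 = 33, 176×3/16 = 33, 176×1/16 = 11.
A-B-: (85 − 99)²/99 = 196/99 = 1.980
A-bb: (40 − 33)²/33 = 49/33 = 1.485
aaB-: (40 − 33)²/33 = 49/33 = 1.485
aabb: (11 − 11)²/11 = 0/11 = 0.000
Sum = 4.95

4.95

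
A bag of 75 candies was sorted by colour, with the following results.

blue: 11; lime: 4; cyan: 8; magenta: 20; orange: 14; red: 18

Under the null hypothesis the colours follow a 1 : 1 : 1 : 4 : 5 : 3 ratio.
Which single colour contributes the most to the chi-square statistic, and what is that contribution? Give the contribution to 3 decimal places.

Ratio total = 15. Expected counts: 75×1/15 = 5, 75×1/15 = 5, 75×1/15 = 5, 75×4/15 = 20, 75×5/15 = 25, 75×3/15 = 15.
cat          O        E   (O−E)²/E
blue        11        5     7.2000
lime         4        5     0.2000
cyan         8        5     1.8000
magenta     20       20     0.0000
orange      14       25     4.8400
red         18       15     0.6000
The largest term is for blue: 7.200.

blue, 7.200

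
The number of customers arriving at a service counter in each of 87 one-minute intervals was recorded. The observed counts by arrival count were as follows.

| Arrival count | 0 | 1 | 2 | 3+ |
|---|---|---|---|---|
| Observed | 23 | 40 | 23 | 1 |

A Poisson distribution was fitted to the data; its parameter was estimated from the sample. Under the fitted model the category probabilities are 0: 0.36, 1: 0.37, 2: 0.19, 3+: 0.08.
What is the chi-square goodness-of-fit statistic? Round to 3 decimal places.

Expected counts E_i = n·p_i: 87×0.36 = 31.32, 87×0.37 = 32.19, 87×0.19 = 16.53, 87×0.08 = 6.96.
cat         O        E   (O−E)²/E
0          23    31.32     2.2102
1          40    32.19     1.8949
2          23    16.53     2.5324
3+          1     6.96     5.1037
Sum = 11.741

11.741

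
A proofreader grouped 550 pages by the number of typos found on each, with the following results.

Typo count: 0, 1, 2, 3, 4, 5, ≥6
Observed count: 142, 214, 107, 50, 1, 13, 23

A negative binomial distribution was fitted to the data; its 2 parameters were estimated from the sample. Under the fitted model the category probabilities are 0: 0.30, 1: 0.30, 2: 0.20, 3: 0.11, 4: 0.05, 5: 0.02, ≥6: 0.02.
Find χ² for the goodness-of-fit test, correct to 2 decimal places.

58.65

Expected counts E_i = n·p_i: 550×0.30 = 165, 550×0.30 = 165, 550×0.20 = 110, 550×0.11 = 60.5, 550×0.05 = 27.5, 550×0.02 = 11, 550×0.02 = 11.
cat         O        E   (O−E)²/E
0         142      165      3.206
1         214      165     14.552
2         107      110      0.082
3          50     60.5      1.822
4           1     27.5     25.536
5          13       11      0.364
≥6         23       11     13.091
Sum = 58.65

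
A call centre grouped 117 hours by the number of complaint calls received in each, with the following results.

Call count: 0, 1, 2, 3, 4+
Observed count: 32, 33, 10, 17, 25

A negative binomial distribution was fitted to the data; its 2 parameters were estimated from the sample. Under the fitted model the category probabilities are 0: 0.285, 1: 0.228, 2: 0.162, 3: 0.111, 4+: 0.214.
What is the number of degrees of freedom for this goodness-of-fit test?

There are k = 5 categories and 2 parameters estimated from the data, so df = 5 − 1 − 2 = 2.

2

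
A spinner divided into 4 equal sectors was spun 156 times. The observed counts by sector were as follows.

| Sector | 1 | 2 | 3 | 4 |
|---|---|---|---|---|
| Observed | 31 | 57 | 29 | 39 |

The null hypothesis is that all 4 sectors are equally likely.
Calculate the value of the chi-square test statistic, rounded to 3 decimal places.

Under H₀ each category has probability 1/4, so each expected count is 156/4 = 39.
cat         O        E   (O−E)²/E
1          31       39     1.6410
2          57       39     8.3077
3          29       39     2.5641
4          39       39     0.0000
Sum = 12.513

12.513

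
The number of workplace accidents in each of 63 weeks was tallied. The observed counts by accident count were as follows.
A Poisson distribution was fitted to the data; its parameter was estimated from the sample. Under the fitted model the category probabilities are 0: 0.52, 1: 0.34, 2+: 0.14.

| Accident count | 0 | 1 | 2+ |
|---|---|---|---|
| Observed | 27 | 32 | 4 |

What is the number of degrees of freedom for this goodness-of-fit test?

There are k = 3 categories and 1 parameter estimated from the data, so df = 3 − 1 − 1 = 1.

1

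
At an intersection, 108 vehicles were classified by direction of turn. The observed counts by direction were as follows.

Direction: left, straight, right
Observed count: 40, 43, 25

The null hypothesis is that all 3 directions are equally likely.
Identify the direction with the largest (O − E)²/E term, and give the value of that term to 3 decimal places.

Expected count for each of the 3 categories: 108/3 = 36.
χ² = (40−36)²/36 + (43−36)²/36 + (25−36)²/36
   = 0.4444 + 1.3611 + 3.3611
The largest term is for right: 3.361.

right, 3.361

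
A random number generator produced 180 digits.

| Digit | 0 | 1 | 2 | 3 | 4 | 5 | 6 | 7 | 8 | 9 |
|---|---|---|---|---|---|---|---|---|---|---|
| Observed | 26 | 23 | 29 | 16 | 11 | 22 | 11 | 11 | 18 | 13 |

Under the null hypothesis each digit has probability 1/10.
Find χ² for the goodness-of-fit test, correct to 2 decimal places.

22.33

Expected count for each of the 10 categories: 180/10 = 18.
0: (26 − 18)²/18 = 64/18 = 3.556
1: (23 − 18)²/18 = 25/18 = 1.389
2: (29 − 18)²/18 = 121/18 = 6.722
3: (16 − 18)²/18 = 4/18 = 0.222
4: (11 − 18)²/18 = 49/18 = 2.722
5: (22 − 18)²/18 = 16/18 = 0.889
6: (11 − 18)²/18 = 49/18 = 2.722
7: (11 − 18)²/18 = 49/18 = 2.722
8: (18 − 18)²/18 = 0/18 = 0.000
9: (13 − 18)²/18 = 25/18 = 1.389
Sum = 22.33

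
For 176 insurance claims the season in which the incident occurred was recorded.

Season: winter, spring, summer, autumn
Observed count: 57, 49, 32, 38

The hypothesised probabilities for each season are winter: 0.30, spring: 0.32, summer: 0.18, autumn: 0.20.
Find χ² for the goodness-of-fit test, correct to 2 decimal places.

1.51

Expected counts E_i = n·p_i: 176×0.30 = 52.8, 176×0.32 = 56.32, 176×0.18 = 31.68, 176×0.20 = 35.2.
χ² = (57−52.8)²/52.8 + (49−56.32)²/56.32 + (32−31.68)²/31.68 + (38−35.2)²/35.2
   = 0.334 + 0.951 + 0.003 + 0.223
Sum = 1.51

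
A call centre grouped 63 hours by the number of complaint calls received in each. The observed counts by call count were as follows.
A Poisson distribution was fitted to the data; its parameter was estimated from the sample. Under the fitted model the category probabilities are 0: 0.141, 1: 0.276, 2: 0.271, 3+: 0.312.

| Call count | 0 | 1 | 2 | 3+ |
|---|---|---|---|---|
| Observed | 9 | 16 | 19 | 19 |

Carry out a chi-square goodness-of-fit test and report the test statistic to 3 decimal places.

0.352

Expected counts E_i = n·p_i: 63×0.141 = 8.883, 63×0.276 = 17.388, 63×0.271 = 17.073, 63×0.312 = 19.656.
cat         O        E   (O−E)²/E
0           9    8.883     0.0015
1          16   17.388     0.1108
2          19   17.073     0.2175
3+         19   19.656     0.0219
Sum = 0.352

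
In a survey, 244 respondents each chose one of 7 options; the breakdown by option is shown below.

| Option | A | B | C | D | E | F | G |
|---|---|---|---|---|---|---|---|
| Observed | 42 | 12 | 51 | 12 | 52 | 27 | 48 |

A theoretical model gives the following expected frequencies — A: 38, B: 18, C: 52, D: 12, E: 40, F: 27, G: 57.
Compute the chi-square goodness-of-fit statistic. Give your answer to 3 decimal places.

χ² = (42−38)²/38 + (12−18)²/18 + (51−52)²/52 + (12−12)²/12 + (52−40)²/40 + (27−27)²/27 + (48−57)²/57
   = 0.4211 + 2.0000 + 0.0192 + 0.0000 + 3.6000 + 0.0000 + 1.4211
Sum = 7.461

7.461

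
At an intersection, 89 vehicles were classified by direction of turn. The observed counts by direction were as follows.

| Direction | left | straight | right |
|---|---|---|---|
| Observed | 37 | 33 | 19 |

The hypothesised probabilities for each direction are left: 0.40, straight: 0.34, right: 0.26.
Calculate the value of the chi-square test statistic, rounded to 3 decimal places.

Expected counts E_i = n·p_i: 89×0.40 = 35.6, 89×0.34 = 30.26, 89×0.26 = 23.14.
left: (37 − 35.6)²/35.6 = 1.96/35.6 = 0.0551
straight: (33 − 30.26)²/30.26 = 7.5076/30.26 = 0.2481
right: (19 − 23.14)²/23.14 = 17.1396/23.14 = 0.7407
Sum = 1.044

1.044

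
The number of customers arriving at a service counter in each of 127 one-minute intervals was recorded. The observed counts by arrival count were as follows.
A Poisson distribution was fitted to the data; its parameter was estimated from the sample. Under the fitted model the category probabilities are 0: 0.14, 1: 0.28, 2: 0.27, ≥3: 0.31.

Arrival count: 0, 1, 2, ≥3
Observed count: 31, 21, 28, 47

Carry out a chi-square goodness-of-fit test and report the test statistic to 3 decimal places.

18.424

Expected counts E_i = n·p_i: 127×0.14 = 17.78, 127×0.28 = 35.56, 127×0.27 = 34.29, 127×0.31 = 39.37.
0: (31 − 17.78)²/17.78 = 174.7684/17.78 = 9.8295
1: (21 − 35.56)²/35.56 = 211.9936/35.56 = 5.9616
2: (28 − 34.29)²/34.29 = 39.5641/34.29 = 1.1538
≥3: (47 − 39.37)²/39.37 = 58.2169/39.37 = 1.4787
Sum = 18.424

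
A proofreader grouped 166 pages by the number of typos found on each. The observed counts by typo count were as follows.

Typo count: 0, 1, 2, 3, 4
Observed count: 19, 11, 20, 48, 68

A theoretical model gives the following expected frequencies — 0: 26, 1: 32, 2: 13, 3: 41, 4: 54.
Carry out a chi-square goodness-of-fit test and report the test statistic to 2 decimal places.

24.26

cat         O        E   (O−E)²/E
0          19       26      1.885
1          11       32     13.781
2          20       13      3.769
3          48       41      1.195
4          68       54      3.630
Sum = 24.26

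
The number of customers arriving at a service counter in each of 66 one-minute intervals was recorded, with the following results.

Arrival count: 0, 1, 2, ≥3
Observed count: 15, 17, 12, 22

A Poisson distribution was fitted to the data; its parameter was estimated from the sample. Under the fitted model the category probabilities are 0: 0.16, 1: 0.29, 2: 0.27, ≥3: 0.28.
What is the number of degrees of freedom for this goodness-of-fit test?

2

There are k = 4 categories and 1 parameter estimated from the data, so df = 4 − 1 − 1 = 2.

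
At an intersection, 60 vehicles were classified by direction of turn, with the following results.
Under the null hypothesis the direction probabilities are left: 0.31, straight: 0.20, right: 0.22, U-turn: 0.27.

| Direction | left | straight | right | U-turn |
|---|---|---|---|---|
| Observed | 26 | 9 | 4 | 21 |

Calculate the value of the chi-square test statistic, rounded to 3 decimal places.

Expected counts E_i = n·p_i: 60×0.31 = 18.6, 60×0.20 = 12, 60×0.22 = 13.2, 60×0.27 = 16.2.
cat           O        E   (O−E)²/E
left         26     18.6     2.9441
straight      9       12     0.7500
right         4     13.2     6.4121
U-turn       21     16.2     1.4222
Sum = 11.528

11.528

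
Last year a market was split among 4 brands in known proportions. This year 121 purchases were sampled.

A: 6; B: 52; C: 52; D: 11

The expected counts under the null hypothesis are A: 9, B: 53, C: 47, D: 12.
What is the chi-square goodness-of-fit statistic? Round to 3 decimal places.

A: (6 − 9)²/9 = 9/9 = 1.0000
B: (52 − 53)²/53 = 1/53 = 0.0189
C: (52 − 47)²/47 = 25/47 = 0.5319
D: (11 − 12)²/12 = 1/12 = 0.0833
Sum = 1.634

1.634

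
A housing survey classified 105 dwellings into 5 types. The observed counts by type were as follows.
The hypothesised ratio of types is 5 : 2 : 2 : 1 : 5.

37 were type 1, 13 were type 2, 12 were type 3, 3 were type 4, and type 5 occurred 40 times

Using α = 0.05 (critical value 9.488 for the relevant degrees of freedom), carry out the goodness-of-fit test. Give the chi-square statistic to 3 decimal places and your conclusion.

3.471; do not reject

Ratio total = 15. Expected counts: 105×5/15 = 35, 105×2/15 = 14, 105×2/15 = 14, 105×1/15 = 7, 105×5/15 = 35.
χ² = (37−35)²/35 + (13−14)²/14 + (12−14)²/14 + (3−7)²/7 + (40−35)²/35
   = 0.1143 + 0.0714 + 0.2857 + 2.2857 + 0.7143
Sum = 3.471
df = 4. Since 3.471 < 9.488, we do not reject H₀.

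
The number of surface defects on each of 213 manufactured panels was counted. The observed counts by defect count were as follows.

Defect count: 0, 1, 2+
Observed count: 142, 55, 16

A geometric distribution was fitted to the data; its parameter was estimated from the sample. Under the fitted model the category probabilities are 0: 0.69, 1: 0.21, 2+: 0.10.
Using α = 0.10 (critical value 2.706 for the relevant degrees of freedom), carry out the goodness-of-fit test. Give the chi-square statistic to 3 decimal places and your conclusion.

Expected counts E_i = n·p_i: 213×0.69 = 146.97, 213×0.21 = 44.73, 213×0.10 = 21.3.
cat         O        E   (O−E)²/E
0         142   146.97     0.1681
1          55    44.73     2.3580
2+         16     21.3     1.3188
Sum = 3.845
df = 1. Since 3.845 > 2.706, we reject H₀.

3.845; reject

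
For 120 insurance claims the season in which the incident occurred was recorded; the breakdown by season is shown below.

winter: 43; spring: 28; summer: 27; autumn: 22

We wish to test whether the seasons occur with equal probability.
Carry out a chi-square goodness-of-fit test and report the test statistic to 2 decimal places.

Under H₀ each category has probability 1/4, so each expected count is 120/4 = 30.
winter: (43 − 30)²/30 = 169/30 = 5.633
spring: (28 − 30)²/30 = 4/30 = 0.133
summer: (27 − 30)²/30 = 9/30 = 0.300
autumn: (22 − 30)²/30 = 64/30 = 2.133
Sum = 8.20

8.20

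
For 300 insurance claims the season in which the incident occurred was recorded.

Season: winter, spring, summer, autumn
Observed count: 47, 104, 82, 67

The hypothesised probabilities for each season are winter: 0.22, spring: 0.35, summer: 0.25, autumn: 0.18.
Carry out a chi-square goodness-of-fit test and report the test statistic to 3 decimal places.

Expected counts E_i = n·p_i: 300×0.22 = 66, 300×0.35 = 105, 300×0.25 = 75, 300×0.18 = 54.
cat         O        E   (O−E)²/E
winter     47       66     5.4697
spring    104      105     0.0095
summer     82       75     0.6533
autumn     67       54     3.1296
Sum = 9.262

9.262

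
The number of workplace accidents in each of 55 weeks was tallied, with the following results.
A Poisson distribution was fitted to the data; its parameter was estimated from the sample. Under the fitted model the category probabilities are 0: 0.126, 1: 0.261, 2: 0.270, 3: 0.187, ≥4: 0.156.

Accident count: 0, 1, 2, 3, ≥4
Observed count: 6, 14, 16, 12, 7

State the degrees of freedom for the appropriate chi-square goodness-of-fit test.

There are k = 5 categories and 1 parameter estimated from the data, so df = 5 − 1 − 1 = 3.

3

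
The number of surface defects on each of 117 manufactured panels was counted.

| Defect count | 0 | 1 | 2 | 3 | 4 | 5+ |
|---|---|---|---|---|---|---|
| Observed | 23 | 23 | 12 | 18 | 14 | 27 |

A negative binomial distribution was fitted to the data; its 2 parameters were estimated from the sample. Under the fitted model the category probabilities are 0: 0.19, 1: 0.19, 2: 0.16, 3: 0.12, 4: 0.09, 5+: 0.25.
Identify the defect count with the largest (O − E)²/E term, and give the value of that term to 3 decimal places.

2, 2.412

Expected counts E_i = n·p_i: 117×0.19 = 22.23, 117×0.19 = 22.23, 117×0.16 = 18.72, 117×0.12 = 14.04, 117×0.09 = 10.53, 117×0.25 = 29.25.
0: (23 − 22.23)²/22.23 = 0.5929/22.23 = 0.0267
1: (23 − 22.23)²/22.23 = 0.5929/22.23 = 0.0267
2: (12 − 18.72)²/18.72 = 45.1584/18.72 = 2.4123
3: (18 − 14.04)²/14.04 = 15.6816/14.04 = 1.1169
4: (14 − 10.53)²/10.53 = 12.0409/10.53 = 1.1435
5+: (27 − 29.25)²/29.25 = 5.0625/29.25 = 0.1731
The largest term is for 2: 2.412.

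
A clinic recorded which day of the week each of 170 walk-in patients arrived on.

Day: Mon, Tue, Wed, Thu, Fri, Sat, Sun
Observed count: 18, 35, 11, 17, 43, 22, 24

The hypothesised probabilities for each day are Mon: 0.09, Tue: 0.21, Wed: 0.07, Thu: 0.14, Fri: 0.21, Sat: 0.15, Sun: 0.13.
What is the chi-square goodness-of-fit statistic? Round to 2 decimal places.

4.64

Expected counts E_i = n·p_i: 170×0.09 = 15.3, 170×0.21 = 35.7, 170×0.07 = 11.9, 170×0.14 = 23.8, 170×0.21 = 35.7, 170×0.15 = 25.5, 170×0.13 = 22.1.
χ² = (18−15.3)²/15.3 + (35−35.7)²/35.7 + (11−11.9)²/11.9 + (17−23.8)²/23.8 + (43−35.7)²/35.7 + (22−25.5)²/25.5 + (24−22.1)²/22.1
   = 0.476 + 0.014 + 0.068 + 1.943 + 1.493 + 0.480 + 0.163
Sum = 4.64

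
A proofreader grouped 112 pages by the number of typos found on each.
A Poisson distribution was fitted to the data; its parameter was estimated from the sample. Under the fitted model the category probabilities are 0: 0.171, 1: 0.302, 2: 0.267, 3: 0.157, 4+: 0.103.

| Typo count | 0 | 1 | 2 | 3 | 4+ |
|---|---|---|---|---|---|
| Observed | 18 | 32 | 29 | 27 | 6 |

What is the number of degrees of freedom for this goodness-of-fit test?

3

There are k = 5 categories and 1 parameter estimated from the data, so df = 5 − 1 − 1 = 3.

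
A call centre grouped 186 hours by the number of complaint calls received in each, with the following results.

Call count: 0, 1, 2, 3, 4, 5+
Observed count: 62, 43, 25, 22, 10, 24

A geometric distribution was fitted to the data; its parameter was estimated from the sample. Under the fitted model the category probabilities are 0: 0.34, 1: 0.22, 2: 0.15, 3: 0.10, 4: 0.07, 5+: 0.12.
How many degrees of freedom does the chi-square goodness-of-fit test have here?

There are k = 6 categories and 1 parameter estimated from the data, so df = 6 − 1 − 1 = 4.

4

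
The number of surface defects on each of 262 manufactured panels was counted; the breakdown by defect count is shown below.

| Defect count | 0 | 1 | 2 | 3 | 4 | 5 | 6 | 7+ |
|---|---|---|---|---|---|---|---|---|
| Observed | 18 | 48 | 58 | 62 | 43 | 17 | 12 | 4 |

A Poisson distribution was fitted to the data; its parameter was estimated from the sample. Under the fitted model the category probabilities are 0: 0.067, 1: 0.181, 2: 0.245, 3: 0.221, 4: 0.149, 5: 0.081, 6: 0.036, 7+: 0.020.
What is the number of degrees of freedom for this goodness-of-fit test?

6

There are k = 8 categories and 1 parameter estimated from the data, so df = 8 − 1 − 1 = 6.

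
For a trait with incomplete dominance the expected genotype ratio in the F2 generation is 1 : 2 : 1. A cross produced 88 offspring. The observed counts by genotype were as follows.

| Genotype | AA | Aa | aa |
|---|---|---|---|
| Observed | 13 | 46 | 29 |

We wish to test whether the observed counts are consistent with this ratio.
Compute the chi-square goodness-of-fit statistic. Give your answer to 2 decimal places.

6.00

Ratio total = 4. Expected counts: 88×1/4 = 22, 88×2/4 = 44, 88×1/4 = 22.
AA: (13 − 22)²/22 = 81/22 = 3.682
Aa: (46 − 44)²/44 = 4/44 = 0.091
aa: (29 − 22)²/22 = 49/22 = 2.227
Sum = 6.00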